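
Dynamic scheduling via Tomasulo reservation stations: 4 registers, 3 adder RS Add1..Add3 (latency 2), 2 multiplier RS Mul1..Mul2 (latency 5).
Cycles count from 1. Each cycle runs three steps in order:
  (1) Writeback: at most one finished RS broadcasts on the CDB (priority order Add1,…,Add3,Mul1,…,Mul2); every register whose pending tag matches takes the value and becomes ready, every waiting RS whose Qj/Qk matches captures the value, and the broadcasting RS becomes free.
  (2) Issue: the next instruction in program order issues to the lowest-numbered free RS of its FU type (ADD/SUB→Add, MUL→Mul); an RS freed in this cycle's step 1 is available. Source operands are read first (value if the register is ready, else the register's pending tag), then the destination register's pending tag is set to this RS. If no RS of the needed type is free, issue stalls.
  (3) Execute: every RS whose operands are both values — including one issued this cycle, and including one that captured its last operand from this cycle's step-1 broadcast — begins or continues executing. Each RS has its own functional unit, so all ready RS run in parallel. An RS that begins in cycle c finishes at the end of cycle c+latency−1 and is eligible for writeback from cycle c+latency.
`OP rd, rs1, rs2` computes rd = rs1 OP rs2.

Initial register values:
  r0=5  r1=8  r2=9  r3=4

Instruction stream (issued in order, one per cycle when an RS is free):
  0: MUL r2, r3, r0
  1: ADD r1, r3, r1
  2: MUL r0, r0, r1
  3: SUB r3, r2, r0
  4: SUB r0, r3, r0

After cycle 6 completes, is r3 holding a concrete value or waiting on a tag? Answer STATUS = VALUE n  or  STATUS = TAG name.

  c1: issue MUL r2<-Mul1  regs: r0:5,r1:8,r2:Mul1,r3:4
  c2: issue ADD r1<-Add1  regs: r0:5,r1:Add1,r2:Mul1,r3:4
  c3: issue MUL r0<-Mul2  regs: r0:Mul2,r1:Add1,r2:Mul1,r3:4
  c4: CDB Add1=12; issue SUB r3<-Add1  regs: r0:Mul2,r1:12,r2:Mul1,r3:Add1
  c5: issue SUB r0<-Add2  regs: r0:Add2,r1:12,r2:Mul1,r3:Add1
  c6: CDB Mul1=20  regs: r0:Add2,r1:12,r2:20,r3:Add1

STATUS = TAG Add1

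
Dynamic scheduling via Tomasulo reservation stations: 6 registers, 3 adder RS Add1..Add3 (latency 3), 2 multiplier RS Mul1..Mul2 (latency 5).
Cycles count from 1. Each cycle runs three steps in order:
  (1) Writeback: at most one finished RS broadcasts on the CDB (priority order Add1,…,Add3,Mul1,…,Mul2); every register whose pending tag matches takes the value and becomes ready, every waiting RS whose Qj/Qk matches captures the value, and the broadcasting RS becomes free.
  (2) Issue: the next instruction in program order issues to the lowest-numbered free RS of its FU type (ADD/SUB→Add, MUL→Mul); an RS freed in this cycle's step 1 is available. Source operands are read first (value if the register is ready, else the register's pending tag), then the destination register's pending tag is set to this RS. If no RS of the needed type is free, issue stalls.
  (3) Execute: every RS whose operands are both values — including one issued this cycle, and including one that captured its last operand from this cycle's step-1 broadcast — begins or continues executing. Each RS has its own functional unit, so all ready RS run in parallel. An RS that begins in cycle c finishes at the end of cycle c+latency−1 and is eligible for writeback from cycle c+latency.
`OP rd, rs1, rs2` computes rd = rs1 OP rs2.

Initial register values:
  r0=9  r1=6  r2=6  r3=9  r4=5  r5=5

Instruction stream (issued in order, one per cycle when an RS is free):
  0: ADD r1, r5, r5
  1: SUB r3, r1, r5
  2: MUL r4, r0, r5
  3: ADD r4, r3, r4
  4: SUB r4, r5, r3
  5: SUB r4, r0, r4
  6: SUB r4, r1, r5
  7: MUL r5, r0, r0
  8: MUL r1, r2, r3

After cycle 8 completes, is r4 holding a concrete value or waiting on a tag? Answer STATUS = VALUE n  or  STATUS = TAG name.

STATUS = TAG Add2

c1: issue ADD r1<-Add1 | r0:9,r1:Add1,r2:6,r3:9,r4:5,r5:5
c2: issue SUB r3<-Add2 | r0:9,r1:Add1,r2:6,r3:Add2,r4:5,r5:5
c3: issue MUL r4<-Mul1 | r0:9,r1:Add1,r2:6,r3:Add2,r4:Mul1,r5:5
c4: CDB Add1=10; issue ADD r4<-Add1 | r0:9,r1:10,r2:6,r3:Add2,r4:Add1,r5:5
c5: issue SUB r4<-Add3 | r0:9,r1:10,r2:6,r3:Add2,r4:Add3,r5:5
c6: stall | r0:9,r1:10,r2:6,r3:Add2,r4:Add3,r5:5
c7: CDB Add2=5; issue SUB r4<-Add2 | r0:9,r1:10,r2:6,r3:5,r4:Add2,r5:5
c8: CDB Mul1=45; stall | r0:9,r1:10,r2:6,r3:5,r4:Add2,r5:5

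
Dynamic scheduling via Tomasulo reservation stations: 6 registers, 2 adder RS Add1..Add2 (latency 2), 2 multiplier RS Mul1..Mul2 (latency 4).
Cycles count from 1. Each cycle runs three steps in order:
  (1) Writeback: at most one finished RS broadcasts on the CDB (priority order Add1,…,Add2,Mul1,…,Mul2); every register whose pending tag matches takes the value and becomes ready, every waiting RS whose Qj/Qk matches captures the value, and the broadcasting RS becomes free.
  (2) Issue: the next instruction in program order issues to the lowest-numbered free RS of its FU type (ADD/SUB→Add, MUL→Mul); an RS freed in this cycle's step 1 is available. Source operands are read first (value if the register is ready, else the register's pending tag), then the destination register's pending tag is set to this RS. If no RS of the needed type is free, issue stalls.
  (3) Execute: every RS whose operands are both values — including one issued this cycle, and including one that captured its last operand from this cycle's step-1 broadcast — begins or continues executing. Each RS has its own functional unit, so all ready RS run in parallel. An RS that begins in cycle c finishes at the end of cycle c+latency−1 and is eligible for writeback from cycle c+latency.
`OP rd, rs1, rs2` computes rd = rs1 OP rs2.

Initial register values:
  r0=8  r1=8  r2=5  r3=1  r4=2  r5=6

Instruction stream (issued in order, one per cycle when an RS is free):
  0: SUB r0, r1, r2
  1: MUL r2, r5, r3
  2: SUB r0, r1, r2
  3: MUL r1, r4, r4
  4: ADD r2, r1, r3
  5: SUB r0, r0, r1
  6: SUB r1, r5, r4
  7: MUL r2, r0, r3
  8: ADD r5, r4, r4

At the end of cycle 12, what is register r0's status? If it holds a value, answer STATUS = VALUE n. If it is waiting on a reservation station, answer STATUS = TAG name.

STATUS = VALUE -2

c1: issue SUB r0<-Add1 | r0:Add1,r1:8,r2:5,r3:1,r4:2,r5:6
c2: issue MUL r2<-Mul1 | r0:Add1,r1:8,r2:Mul1,r3:1,r4:2,r5:6
c3: CDB Add1=3; issue SUB r0<-Add1 | r0:Add1,r1:8,r2:Mul1,r3:1,r4:2,r5:6
c4: issue MUL r1<-Mul2 | r0:Add1,r1:Mul2,r2:Mul1,r3:1,r4:2,r5:6
c5: issue ADD r2<-Add2 | r0:Add1,r1:Mul2,r2:Add2,r3:1,r4:2,r5:6
c6: CDB Mul1=6; stall | r0:Add1,r1:Mul2,r2:Add2,r3:1,r4:2,r5:6
c7: stall | r0:Add1,r1:Mul2,r2:Add2,r3:1,r4:2,r5:6
c8: CDB Add1=2; issue SUB r0<-Add1 | r0:Add1,r1:Mul2,r2:Add2,r3:1,r4:2,r5:6
c9: CDB Mul2=4; stall | r0:Add1,r1:4,r2:Add2,r3:1,r4:2,r5:6
c10: stall | r0:Add1,r1:4,r2:Add2,r3:1,r4:2,r5:6
c11: CDB Add1=-2; issue SUB r1<-Add1 | r0:-2,r1:Add1,r2:Add2,r3:1,r4:2,r5:6
c12: CDB Add2=5; issue MUL r2<-Mul1 | r0:-2,r1:Add1,r2:Mul1,r3:1,r4:2,r5:6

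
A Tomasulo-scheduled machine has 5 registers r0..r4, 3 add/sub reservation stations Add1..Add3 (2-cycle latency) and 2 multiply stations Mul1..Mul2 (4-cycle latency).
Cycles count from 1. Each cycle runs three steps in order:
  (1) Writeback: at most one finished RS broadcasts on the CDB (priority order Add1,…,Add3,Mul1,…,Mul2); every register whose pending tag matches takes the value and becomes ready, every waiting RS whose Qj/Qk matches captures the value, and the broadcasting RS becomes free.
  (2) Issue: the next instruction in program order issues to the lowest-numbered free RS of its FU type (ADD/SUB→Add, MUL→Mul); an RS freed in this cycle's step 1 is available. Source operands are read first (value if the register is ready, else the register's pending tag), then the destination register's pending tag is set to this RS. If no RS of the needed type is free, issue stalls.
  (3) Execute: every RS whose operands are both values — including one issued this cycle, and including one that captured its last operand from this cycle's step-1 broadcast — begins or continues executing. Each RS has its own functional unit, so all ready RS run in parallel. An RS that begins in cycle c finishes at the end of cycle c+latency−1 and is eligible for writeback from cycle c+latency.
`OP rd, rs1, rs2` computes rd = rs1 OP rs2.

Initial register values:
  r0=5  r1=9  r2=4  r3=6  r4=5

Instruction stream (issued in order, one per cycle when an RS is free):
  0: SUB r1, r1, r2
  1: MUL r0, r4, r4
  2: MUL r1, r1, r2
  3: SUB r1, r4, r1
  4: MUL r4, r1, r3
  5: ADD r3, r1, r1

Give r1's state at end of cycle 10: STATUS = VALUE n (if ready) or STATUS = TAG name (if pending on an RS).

  c1: issue SUB r1<-Add1  regs: r0:5,r1:Add1,r2:4,r3:6,r4:5
  c2: issue MUL r0<-Mul1  regs: r0:Mul1,r1:Add1,r2:4,r3:6,r4:5
  c3: CDB Add1=5; issue MUL r1<-Mul2  regs: r0:Mul1,r1:Mul2,r2:4,r3:6,r4:5
  c4: issue SUB r1<-Add1  regs: r0:Mul1,r1:Add1,r2:4,r3:6,r4:5
  c5: stall  regs: r0:Mul1,r1:Add1,r2:4,r3:6,r4:5
  c6: CDB Mul1=25; issue MUL r4<-Mul1  regs: r0:25,r1:Add1,r2:4,r3:6,r4:Mul1
  c7: CDB Mul2=20; issue ADD r3<-Add2  regs: r0:25,r1:Add1,r2:4,r3:Add2,r4:Mul1
  c8: -  regs: r0:25,r1:Add1,r2:4,r3:Add2,r4:Mul1
  c9: CDB Add1=-15  regs: r0:25,r1:-15,r2:4,r3:Add2,r4:Mul1
  c10: -  regs: r0:25,r1:-15,r2:4,r3:Add2,r4:Mul1

STATUS = VALUE -15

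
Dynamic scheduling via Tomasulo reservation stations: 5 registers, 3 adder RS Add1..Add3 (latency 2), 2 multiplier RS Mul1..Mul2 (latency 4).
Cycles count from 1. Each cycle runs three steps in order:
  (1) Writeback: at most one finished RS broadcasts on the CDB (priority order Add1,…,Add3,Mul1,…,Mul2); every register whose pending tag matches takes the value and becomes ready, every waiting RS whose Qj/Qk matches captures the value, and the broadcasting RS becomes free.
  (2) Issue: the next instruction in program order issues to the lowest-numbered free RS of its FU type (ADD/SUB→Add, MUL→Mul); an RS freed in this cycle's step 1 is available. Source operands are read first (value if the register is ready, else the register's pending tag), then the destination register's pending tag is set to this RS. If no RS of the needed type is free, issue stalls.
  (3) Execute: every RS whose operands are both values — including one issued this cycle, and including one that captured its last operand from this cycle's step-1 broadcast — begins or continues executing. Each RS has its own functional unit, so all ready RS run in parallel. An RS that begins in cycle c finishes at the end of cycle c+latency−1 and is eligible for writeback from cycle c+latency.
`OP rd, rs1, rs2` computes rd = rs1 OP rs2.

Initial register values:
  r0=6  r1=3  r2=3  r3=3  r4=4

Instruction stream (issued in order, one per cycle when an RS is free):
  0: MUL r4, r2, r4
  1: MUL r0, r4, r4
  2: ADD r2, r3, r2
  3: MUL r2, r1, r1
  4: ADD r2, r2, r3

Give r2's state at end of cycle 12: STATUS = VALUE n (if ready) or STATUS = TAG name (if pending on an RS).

  c1: issue MUL r4<-Mul1  regs: r0:6,r1:3,r2:3,r3:3,r4:Mul1
  c2: issue MUL r0<-Mul2  regs: r0:Mul2,r1:3,r2:3,r3:3,r4:Mul1
  c3: issue ADD r2<-Add1  regs: r0:Mul2,r1:3,r2:Add1,r3:3,r4:Mul1
  c4: stall  regs: r0:Mul2,r1:3,r2:Add1,r3:3,r4:Mul1
  c5: CDB Add1=6; stall  regs: r0:Mul2,r1:3,r2:6,r3:3,r4:Mul1
  c6: CDB Mul1=12; issue MUL r2<-Mul1  regs: r0:Mul2,r1:3,r2:Mul1,r3:3,r4:12
  c7: issue ADD r2<-Add1  regs: r0:Mul2,r1:3,r2:Add1,r3:3,r4:12
  c8: -  regs: r0:Mul2,r1:3,r2:Add1,r3:3,r4:12
  c9: -  regs: r0:Mul2,r1:3,r2:Add1,r3:3,r4:12
  c10: CDB Mul1=9  regs: r0:Mul2,r1:3,r2:Add1,r3:3,r4:12
  c11: CDB Mul2=144  regs: r0:144,r1:3,r2:Add1,r3:3,r4:12
  c12: CDB Add1=12  regs: r0:144,r1:3,r2:12,r3:3,r4:12

STATUS = VALUE 12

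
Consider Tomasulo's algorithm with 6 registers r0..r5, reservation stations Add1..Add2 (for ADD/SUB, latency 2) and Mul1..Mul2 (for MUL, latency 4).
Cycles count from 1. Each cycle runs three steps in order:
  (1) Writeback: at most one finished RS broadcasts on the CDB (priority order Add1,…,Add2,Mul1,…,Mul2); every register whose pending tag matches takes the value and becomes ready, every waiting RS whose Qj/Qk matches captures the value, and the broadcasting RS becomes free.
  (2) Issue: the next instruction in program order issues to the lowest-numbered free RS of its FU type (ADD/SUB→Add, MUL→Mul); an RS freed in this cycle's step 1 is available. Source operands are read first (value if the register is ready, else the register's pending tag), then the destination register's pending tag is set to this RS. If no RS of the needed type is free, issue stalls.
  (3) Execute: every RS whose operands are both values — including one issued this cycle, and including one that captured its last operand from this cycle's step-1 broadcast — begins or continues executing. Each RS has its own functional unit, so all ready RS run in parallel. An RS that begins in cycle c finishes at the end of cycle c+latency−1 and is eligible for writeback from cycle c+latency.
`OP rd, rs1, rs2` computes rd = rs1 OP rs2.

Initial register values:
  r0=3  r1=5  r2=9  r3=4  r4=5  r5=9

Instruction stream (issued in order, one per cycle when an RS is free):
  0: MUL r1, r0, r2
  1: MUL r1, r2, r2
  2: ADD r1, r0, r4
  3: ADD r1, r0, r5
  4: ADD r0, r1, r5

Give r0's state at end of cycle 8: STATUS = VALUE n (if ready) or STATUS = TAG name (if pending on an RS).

c1: issue MUL r1<-Mul1 | r0:3,r1:Mul1,r2:9,r3:4,r4:5,r5:9
c2: issue MUL r1<-Mul2 | r0:3,r1:Mul2,r2:9,r3:4,r4:5,r5:9
c3: issue ADD r1<-Add1 | r0:3,r1:Add1,r2:9,r3:4,r4:5,r5:9
c4: issue ADD r1<-Add2 | r0:3,r1:Add2,r2:9,r3:4,r4:5,r5:9
c5: CDB Add1=8; issue ADD r0<-Add1 | r0:Add1,r1:Add2,r2:9,r3:4,r4:5,r5:9
c6: CDB Add2=12 | r0:Add1,r1:12,r2:9,r3:4,r4:5,r5:9
c7: CDB Mul1=27 | r0:Add1,r1:12,r2:9,r3:4,r4:5,r5:9
c8: CDB Add1=21 | r0:21,r1:12,r2:9,r3:4,r4:5,r5:9

STATUS = VALUE 21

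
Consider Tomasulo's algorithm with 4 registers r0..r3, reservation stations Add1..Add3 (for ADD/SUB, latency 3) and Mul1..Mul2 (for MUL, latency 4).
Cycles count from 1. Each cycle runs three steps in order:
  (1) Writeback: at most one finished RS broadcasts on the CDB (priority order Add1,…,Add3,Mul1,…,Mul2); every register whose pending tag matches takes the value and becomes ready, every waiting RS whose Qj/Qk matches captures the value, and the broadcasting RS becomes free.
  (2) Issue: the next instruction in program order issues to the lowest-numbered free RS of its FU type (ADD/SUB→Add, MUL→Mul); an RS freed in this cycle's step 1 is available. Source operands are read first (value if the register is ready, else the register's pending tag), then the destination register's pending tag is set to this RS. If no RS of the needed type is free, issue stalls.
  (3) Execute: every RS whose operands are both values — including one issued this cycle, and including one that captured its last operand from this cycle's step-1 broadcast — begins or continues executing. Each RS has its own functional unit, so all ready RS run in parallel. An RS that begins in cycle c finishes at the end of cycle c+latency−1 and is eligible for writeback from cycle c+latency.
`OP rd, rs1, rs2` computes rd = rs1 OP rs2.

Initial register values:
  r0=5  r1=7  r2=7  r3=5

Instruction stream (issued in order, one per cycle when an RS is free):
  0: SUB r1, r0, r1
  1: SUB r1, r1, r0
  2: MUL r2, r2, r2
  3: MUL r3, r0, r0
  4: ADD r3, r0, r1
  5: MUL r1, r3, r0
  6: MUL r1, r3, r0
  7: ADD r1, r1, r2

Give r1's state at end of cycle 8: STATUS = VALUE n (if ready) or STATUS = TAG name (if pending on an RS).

c1: issue SUB r1<-Add1 | r0:5,r1:Add1,r2:7,r3:5
c2: issue SUB r1<-Add2 | r0:5,r1:Add2,r2:7,r3:5
c3: issue MUL r2<-Mul1 | r0:5,r1:Add2,r2:Mul1,r3:5
c4: CDB Add1=-2; issue MUL r3<-Mul2 | r0:5,r1:Add2,r2:Mul1,r3:Mul2
c5: issue ADD r3<-Add1 | r0:5,r1:Add2,r2:Mul1,r3:Add1
c6: stall | r0:5,r1:Add2,r2:Mul1,r3:Add1
c7: CDB Add2=-7; stall | r0:5,r1:-7,r2:Mul1,r3:Add1
c8: CDB Mul1=49; issue MUL r1<-Mul1 | r0:5,r1:Mul1,r2:49,r3:Add1

STATUS = TAG Mul1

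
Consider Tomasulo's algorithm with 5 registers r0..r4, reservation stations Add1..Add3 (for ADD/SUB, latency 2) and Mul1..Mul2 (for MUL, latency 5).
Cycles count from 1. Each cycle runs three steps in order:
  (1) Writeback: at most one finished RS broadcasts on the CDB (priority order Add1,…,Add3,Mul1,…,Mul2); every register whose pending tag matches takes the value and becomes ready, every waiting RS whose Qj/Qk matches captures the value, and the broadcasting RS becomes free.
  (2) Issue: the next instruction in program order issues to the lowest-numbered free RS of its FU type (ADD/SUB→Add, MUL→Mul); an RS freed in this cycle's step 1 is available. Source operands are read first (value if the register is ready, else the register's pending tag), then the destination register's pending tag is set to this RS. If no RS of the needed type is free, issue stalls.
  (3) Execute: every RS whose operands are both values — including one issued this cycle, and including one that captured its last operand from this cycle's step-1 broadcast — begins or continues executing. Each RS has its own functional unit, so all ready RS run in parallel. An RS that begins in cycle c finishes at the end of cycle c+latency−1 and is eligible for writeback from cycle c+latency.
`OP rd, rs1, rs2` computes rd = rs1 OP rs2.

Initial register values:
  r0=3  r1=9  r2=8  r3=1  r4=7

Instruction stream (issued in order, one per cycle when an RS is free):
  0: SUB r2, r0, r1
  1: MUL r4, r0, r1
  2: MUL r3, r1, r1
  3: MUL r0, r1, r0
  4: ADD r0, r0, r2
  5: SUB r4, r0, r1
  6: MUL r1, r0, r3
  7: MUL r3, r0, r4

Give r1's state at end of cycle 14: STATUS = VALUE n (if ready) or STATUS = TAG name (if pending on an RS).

c1: issue SUB r2<-Add1 | r0:3,r1:9,r2:Add1,r3:1,r4:7
c2: issue MUL r4<-Mul1 | r0:3,r1:9,r2:Add1,r3:1,r4:Mul1
c3: CDB Add1=-6; issue MUL r3<-Mul2 | r0:3,r1:9,r2:-6,r3:Mul2,r4:Mul1
c4: stall | r0:3,r1:9,r2:-6,r3:Mul2,r4:Mul1
c5: stall | r0:3,r1:9,r2:-6,r3:Mul2,r4:Mul1
c6: stall | r0:3,r1:9,r2:-6,r3:Mul2,r4:Mul1
c7: CDB Mul1=27; issue MUL r0<-Mul1 | r0:Mul1,r1:9,r2:-6,r3:Mul2,r4:27
c8: CDB Mul2=81; issue ADD r0<-Add1 | r0:Add1,r1:9,r2:-6,r3:81,r4:27
c9: issue SUB r4<-Add2 | r0:Add1,r1:9,r2:-6,r3:81,r4:Add2
c10: issue MUL r1<-Mul2 | r0:Add1,r1:Mul2,r2:-6,r3:81,r4:Add2
c11: stall | r0:Add1,r1:Mul2,r2:-6,r3:81,r4:Add2
c12: CDB Mul1=27; issue MUL r3<-Mul1 | r0:Add1,r1:Mul2,r2:-6,r3:Mul1,r4:Add2
c13: - | r0:Add1,r1:Mul2,r2:-6,r3:Mul1,r4:Add2
c14: CDB Add1=21 | r0:21,r1:Mul2,r2:-6,r3:Mul1,r4:Add2

STATUS = TAG Mul2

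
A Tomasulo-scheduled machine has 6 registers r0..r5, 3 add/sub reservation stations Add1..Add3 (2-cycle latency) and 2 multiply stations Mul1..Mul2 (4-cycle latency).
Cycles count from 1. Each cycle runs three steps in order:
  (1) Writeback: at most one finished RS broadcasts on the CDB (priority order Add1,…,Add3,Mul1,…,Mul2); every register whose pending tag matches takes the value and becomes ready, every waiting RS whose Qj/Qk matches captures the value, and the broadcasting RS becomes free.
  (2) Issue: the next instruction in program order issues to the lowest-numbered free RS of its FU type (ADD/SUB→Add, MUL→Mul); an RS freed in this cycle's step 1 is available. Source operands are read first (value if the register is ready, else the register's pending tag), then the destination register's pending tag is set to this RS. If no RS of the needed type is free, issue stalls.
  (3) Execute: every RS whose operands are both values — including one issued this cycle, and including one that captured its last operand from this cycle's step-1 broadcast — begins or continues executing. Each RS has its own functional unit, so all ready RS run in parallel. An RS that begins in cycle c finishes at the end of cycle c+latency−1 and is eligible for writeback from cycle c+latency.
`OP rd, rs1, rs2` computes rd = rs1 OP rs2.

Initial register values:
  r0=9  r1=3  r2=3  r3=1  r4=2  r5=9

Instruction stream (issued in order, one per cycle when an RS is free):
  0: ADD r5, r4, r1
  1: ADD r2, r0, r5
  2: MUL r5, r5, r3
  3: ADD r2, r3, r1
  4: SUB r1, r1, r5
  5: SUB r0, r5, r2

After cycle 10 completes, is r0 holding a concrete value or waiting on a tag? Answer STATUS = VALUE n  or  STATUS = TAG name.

STATUS = VALUE 1

cycle 1: issue ADD r5<-Add1 // r0:9,r1:3,r2:3,r3:1,r4:2,r5:Add1
cycle 2: issue ADD r2<-Add2 // r0:9,r1:3,r2:Add2,r3:1,r4:2,r5:Add1
cycle 3: CDB Add1=5; issue MUL r5<-Mul1 // r0:9,r1:3,r2:Add2,r3:1,r4:2,r5:Mul1
cycle 4: issue ADD r2<-Add1 // r0:9,r1:3,r2:Add1,r3:1,r4:2,r5:Mul1
cycle 5: CDB Add2=14; issue SUB r1<-Add2 // r0:9,r1:Add2,r2:Add1,r3:1,r4:2,r5:Mul1
cycle 6: CDB Add1=4; issue SUB r0<-Add1 // r0:Add1,r1:Add2,r2:4,r3:1,r4:2,r5:Mul1
cycle 7: CDB Mul1=5 // r0:Add1,r1:Add2,r2:4,r3:1,r4:2,r5:5
cycle 8: - // r0:Add1,r1:Add2,r2:4,r3:1,r4:2,r5:5
cycle 9: CDB Add1=1 // r0:1,r1:Add2,r2:4,r3:1,r4:2,r5:5
cycle 10: CDB Add2=-2 // r0:1,r1:-2,r2:4,r3:1,r4:2,r5:5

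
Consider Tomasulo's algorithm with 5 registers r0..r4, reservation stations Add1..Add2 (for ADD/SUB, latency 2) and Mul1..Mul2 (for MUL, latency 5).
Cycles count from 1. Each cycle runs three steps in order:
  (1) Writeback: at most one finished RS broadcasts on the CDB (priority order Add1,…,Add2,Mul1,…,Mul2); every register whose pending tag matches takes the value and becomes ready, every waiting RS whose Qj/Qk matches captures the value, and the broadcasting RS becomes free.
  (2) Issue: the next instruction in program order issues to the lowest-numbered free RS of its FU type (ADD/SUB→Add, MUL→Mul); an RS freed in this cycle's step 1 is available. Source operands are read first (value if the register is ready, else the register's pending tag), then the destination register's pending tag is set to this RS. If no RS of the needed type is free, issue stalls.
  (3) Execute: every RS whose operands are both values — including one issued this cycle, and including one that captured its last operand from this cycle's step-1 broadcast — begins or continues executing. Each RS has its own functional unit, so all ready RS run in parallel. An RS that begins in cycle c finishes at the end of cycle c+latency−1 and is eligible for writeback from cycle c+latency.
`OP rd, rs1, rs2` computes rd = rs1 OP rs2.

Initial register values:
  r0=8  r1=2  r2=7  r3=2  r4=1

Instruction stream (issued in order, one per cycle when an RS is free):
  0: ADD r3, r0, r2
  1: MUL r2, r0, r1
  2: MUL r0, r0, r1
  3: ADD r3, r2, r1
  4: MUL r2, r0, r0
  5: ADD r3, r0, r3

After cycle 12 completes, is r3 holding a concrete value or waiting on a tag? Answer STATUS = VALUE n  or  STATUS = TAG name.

  c1: issue ADD r3<-Add1  regs: r0:8,r1:2,r2:7,r3:Add1,r4:1
  c2: issue MUL r2<-Mul1  regs: r0:8,r1:2,r2:Mul1,r3:Add1,r4:1
  c3: CDB Add1=15; issue MUL r0<-Mul2  regs: r0:Mul2,r1:2,r2:Mul1,r3:15,r4:1
  c4: issue ADD r3<-Add1  regs: r0:Mul2,r1:2,r2:Mul1,r3:Add1,r4:1
  c5: stall  regs: r0:Mul2,r1:2,r2:Mul1,r3:Add1,r4:1
  c6: stall  regs: r0:Mul2,r1:2,r2:Mul1,r3:Add1,r4:1
  c7: CDB Mul1=16; issue MUL r2<-Mul1  regs: r0:Mul2,r1:2,r2:Mul1,r3:Add1,r4:1
  c8: CDB Mul2=16; issue ADD r3<-Add2  regs: r0:16,r1:2,r2:Mul1,r3:Add2,r4:1
  c9: CDB Add1=18  regs: r0:16,r1:2,r2:Mul1,r3:Add2,r4:1
  c10: -  regs: r0:16,r1:2,r2:Mul1,r3:Add2,r4:1
  c11: CDB Add2=34  regs: r0:16,r1:2,r2:Mul1,r3:34,r4:1
  c12: -  regs: r0:16,r1:2,r2:Mul1,r3:34,r4:1

STATUS = VALUE 34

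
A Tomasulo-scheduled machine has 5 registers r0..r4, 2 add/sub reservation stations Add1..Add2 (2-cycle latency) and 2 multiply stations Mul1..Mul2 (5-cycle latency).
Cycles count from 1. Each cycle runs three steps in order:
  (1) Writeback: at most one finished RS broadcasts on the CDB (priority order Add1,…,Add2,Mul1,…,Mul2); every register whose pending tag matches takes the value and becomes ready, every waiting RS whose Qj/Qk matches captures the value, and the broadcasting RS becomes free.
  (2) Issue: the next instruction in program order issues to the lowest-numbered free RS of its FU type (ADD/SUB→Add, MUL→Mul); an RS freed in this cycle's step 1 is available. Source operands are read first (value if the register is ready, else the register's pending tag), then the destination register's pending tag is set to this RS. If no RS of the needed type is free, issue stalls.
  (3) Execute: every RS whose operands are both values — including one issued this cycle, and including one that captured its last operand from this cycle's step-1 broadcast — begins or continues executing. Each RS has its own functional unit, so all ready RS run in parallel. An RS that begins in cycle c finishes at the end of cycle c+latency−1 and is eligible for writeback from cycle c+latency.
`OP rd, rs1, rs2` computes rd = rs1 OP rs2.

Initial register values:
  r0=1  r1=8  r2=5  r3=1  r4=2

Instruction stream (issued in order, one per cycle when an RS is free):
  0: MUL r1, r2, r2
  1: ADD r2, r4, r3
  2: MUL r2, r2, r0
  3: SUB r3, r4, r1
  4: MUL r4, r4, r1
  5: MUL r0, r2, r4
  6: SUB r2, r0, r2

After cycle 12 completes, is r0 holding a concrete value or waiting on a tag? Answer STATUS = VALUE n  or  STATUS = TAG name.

STATUS = TAG Mul2

cycle 1: issue MUL r1<-Mul1 // r0:1,r1:Mul1,r2:5,r3:1,r4:2
cycle 2: issue ADD r2<-Add1 // r0:1,r1:Mul1,r2:Add1,r3:1,r4:2
cycle 3: issue MUL r2<-Mul2 // r0:1,r1:Mul1,r2:Mul2,r3:1,r4:2
cycle 4: CDB Add1=3; issue SUB r3<-Add1 // r0:1,r1:Mul1,r2:Mul2,r3:Add1,r4:2
cycle 5: stall // r0:1,r1:Mul1,r2:Mul2,r3:Add1,r4:2
cycle 6: CDB Mul1=25; issue MUL r4<-Mul1 // r0:1,r1:25,r2:Mul2,r3:Add1,r4:Mul1
cycle 7: stall // r0:1,r1:25,r2:Mul2,r3:Add1,r4:Mul1
cycle 8: CDB Add1=-23; stall // r0:1,r1:25,r2:Mul2,r3:-23,r4:Mul1
cycle 9: CDB Mul2=3; issue MUL r0<-Mul2 // r0:Mul2,r1:25,r2:3,r3:-23,r4:Mul1
cycle 10: issue SUB r2<-Add1 // r0:Mul2,r1:25,r2:Add1,r3:-23,r4:Mul1
cycle 11: CDB Mul1=50 // r0:Mul2,r1:25,r2:Add1,r3:-23,r4:50
cycle 12: - // r0:Mul2,r1:25,r2:Add1,r3:-23,r4:50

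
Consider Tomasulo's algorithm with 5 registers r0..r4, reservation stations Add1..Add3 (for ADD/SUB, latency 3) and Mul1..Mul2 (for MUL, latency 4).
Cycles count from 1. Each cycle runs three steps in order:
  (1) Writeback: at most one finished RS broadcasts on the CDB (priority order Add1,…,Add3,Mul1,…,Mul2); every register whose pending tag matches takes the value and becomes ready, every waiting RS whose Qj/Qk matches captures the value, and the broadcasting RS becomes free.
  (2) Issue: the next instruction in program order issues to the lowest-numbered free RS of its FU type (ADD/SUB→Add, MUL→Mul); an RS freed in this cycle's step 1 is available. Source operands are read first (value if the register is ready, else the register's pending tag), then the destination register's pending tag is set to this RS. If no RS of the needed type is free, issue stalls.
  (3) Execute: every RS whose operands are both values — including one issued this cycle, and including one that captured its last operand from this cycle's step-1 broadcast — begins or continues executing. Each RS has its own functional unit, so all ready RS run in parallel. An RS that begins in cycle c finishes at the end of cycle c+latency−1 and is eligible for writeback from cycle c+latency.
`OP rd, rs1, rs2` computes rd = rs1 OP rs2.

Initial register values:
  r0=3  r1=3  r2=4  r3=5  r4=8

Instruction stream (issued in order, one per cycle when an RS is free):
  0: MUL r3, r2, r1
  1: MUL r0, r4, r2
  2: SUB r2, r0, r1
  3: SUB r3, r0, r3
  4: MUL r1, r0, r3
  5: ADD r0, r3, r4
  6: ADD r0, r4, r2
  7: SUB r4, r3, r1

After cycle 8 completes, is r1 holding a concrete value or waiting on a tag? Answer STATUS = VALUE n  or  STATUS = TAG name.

  c1: issue MUL r3<-Mul1  regs: r0:3,r1:3,r2:4,r3:Mul1,r4:8
  c2: issue MUL r0<-Mul2  regs: r0:Mul2,r1:3,r2:4,r3:Mul1,r4:8
  c3: issue SUB r2<-Add1  regs: r0:Mul2,r1:3,r2:Add1,r3:Mul1,r4:8
  c4: issue SUB r3<-Add2  regs: r0:Mul2,r1:3,r2:Add1,r3:Add2,r4:8
  c5: CDB Mul1=12; issue MUL r1<-Mul1  regs: r0:Mul2,r1:Mul1,r2:Add1,r3:Add2,r4:8
  c6: CDB Mul2=32; issue ADD r0<-Add3  regs: r0:Add3,r1:Mul1,r2:Add1,r3:Add2,r4:8
  c7: stall  regs: r0:Add3,r1:Mul1,r2:Add1,r3:Add2,r4:8
  c8: stall  regs: r0:Add3,r1:Mul1,r2:Add1,r3:Add2,r4:8

STATUS = TAG Mul1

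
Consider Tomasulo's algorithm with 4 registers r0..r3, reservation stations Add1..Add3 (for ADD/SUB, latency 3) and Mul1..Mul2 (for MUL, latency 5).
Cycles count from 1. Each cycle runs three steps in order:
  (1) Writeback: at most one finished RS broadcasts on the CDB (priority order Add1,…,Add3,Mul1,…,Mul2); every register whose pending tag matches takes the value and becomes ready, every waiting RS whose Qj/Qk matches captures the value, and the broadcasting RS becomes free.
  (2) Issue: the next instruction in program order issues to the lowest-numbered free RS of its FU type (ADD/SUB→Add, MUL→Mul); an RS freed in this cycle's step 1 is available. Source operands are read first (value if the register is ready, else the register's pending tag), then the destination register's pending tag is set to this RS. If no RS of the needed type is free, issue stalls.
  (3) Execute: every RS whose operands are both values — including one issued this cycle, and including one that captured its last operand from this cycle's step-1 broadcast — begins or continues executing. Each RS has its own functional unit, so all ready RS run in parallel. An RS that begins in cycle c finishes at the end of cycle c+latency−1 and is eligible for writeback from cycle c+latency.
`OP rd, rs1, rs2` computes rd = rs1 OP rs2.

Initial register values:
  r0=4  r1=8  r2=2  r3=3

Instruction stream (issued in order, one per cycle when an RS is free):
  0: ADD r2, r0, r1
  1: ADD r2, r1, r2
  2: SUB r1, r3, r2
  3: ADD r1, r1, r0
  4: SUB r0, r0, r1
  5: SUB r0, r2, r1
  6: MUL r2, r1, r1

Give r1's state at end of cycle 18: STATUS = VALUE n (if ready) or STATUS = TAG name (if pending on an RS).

  c1: issue ADD r2<-Add1  regs: r0:4,r1:8,r2:Add1,r3:3
  c2: issue ADD r2<-Add2  regs: r0:4,r1:8,r2:Add2,r3:3
  c3: issue SUB r1<-Add3  regs: r0:4,r1:Add3,r2:Add2,r3:3
  c4: CDB Add1=12; issue ADD r1<-Add1  regs: r0:4,r1:Add1,r2:Add2,r3:3
  c5: stall  regs: r0:4,r1:Add1,r2:Add2,r3:3
  c6: stall  regs: r0:4,r1:Add1,r2:Add2,r3:3
  c7: CDB Add2=20; issue SUB r0<-Add2  regs: r0:Add2,r1:Add1,r2:20,r3:3
  c8: stall  regs: r0:Add2,r1:Add1,r2:20,r3:3
  c9: stall  regs: r0:Add2,r1:Add1,r2:20,r3:3
  c10: CDB Add3=-17; issue SUB r0<-Add3  regs: r0:Add3,r1:Add1,r2:20,r3:3
  c11: issue MUL r2<-Mul1  regs: r0:Add3,r1:Add1,r2:Mul1,r3:3
  c12: -  regs: r0:Add3,r1:Add1,r2:Mul1,r3:3
  c13: CDB Add1=-13  regs: r0:Add3,r1:-13,r2:Mul1,r3:3
  c14: -  regs: r0:Add3,r1:-13,r2:Mul1,r3:3
  c15: -  regs: r0:Add3,r1:-13,r2:Mul1,r3:3
  c16: CDB Add2=17  regs: r0:Add3,r1:-13,r2:Mul1,r3:3
  c17: CDB Add3=33  regs: r0:33,r1:-13,r2:Mul1,r3:3
  c18: CDB Mul1=169  regs: r0:33,r1:-13,r2:169,r3:3

STATUS = VALUE -13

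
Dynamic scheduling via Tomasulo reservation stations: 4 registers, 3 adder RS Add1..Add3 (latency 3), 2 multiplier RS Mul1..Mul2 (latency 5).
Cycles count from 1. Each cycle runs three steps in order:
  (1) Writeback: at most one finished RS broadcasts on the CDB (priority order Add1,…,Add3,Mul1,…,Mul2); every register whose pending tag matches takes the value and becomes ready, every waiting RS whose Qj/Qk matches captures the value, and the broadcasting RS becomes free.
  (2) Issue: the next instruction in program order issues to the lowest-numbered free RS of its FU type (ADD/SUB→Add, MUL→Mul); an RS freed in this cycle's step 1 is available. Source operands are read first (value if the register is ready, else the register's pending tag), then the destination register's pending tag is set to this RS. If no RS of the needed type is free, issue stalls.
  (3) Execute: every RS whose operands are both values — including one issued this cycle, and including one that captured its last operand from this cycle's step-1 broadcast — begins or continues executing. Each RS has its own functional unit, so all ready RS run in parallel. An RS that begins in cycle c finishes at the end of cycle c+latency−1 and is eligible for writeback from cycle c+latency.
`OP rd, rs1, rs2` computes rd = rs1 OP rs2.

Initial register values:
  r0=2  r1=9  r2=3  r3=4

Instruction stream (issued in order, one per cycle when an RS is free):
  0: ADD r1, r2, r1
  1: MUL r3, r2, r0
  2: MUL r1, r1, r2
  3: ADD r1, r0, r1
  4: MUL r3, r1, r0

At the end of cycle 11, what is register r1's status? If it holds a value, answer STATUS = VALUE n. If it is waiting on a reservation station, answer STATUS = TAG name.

STATUS = TAG Add1

cycle 1: issue ADD r1<-Add1 // r0:2,r1:Add1,r2:3,r3:4
cycle 2: issue MUL r3<-Mul1 // r0:2,r1:Add1,r2:3,r3:Mul1
cycle 3: issue MUL r1<-Mul2 // r0:2,r1:Mul2,r2:3,r3:Mul1
cycle 4: CDB Add1=12; issue ADD r1<-Add1 // r0:2,r1:Add1,r2:3,r3:Mul1
cycle 5: stall // r0:2,r1:Add1,r2:3,r3:Mul1
cycle 6: stall // r0:2,r1:Add1,r2:3,r3:Mul1
cycle 7: CDB Mul1=6; issue MUL r3<-Mul1 // r0:2,r1:Add1,r2:3,r3:Mul1
cycle 8: - // r0:2,r1:Add1,r2:3,r3:Mul1
cycle 9: CDB Mul2=36 // r0:2,r1:Add1,r2:3,r3:Mul1
cycle 10: - // r0:2,r1:Add1,r2:3,r3:Mul1
cycle 11: - // r0:2,r1:Add1,r2:3,r3:Mul1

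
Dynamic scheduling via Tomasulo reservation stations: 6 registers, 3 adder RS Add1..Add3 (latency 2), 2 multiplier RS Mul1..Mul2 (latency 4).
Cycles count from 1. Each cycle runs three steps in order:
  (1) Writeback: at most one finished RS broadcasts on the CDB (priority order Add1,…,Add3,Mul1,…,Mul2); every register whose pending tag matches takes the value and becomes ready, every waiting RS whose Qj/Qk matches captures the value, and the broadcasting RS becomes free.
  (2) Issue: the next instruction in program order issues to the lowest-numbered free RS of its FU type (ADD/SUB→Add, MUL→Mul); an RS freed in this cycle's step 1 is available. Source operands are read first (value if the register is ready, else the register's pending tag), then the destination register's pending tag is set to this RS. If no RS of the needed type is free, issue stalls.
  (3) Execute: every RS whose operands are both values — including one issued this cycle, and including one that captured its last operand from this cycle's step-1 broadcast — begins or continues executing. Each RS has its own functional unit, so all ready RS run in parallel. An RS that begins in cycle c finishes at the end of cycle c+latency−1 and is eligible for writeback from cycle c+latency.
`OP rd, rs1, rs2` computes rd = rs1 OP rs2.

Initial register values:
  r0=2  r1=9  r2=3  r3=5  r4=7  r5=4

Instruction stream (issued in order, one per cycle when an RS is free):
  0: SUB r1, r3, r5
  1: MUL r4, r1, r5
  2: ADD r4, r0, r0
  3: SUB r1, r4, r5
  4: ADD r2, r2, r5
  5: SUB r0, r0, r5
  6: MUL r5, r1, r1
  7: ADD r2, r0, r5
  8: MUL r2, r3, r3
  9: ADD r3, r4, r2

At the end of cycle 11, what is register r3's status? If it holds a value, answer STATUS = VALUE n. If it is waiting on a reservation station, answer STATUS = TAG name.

c1: issue SUB r1<-Add1 | r0:2,r1:Add1,r2:3,r3:5,r4:7,r5:4
c2: issue MUL r4<-Mul1 | r0:2,r1:Add1,r2:3,r3:5,r4:Mul1,r5:4
c3: CDB Add1=1; issue ADD r4<-Add1 | r0:2,r1:1,r2:3,r3:5,r4:Add1,r5:4
c4: issue SUB r1<-Add2 | r0:2,r1:Add2,r2:3,r3:5,r4:Add1,r5:4
c5: CDB Add1=4; issue ADD r2<-Add1 | r0:2,r1:Add2,r2:Add1,r3:5,r4:4,r5:4
c6: issue SUB r0<-Add3 | r0:Add3,r1:Add2,r2:Add1,r3:5,r4:4,r5:4
c7: CDB Add1=7; issue MUL r5<-Mul2 | r0:Add3,r1:Add2,r2:7,r3:5,r4:4,r5:Mul2
c8: CDB Add2=0; issue ADD r2<-Add1 | r0:Add3,r1:0,r2:Add1,r3:5,r4:4,r5:Mul2
c9: CDB Add3=-2; stall | r0:-2,r1:0,r2:Add1,r3:5,r4:4,r5:Mul2
c10: CDB Mul1=4; issue MUL r2<-Mul1 | r0:-2,r1:0,r2:Mul1,r3:5,r4:4,r5:Mul2
c11: issue ADD r3<-Add2 | r0:-2,r1:0,r2:Mul1,r3:Add2,r4:4,r5:Mul2

STATUS = TAG Add2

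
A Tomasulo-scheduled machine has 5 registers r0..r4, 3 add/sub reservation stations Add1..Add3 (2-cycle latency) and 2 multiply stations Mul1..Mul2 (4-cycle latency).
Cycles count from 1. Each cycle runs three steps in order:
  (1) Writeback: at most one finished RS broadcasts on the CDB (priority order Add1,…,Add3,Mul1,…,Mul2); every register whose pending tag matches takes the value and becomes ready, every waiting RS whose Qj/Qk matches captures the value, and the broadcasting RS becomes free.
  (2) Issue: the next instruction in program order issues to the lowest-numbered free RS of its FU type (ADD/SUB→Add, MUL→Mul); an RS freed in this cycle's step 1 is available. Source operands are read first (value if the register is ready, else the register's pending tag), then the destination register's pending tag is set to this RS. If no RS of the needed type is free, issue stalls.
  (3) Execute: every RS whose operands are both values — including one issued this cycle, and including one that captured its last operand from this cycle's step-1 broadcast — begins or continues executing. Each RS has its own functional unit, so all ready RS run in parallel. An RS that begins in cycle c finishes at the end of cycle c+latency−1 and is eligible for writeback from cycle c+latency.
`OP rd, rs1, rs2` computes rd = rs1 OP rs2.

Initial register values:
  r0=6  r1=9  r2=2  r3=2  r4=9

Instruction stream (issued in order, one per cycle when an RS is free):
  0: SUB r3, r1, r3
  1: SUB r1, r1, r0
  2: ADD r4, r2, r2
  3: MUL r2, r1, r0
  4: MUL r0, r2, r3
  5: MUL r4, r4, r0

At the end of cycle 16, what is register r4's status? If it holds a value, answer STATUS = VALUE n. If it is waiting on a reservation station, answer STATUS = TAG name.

STATUS = VALUE 504

cycle 1: issue SUB r3<-Add1 // r0:6,r1:9,r2:2,r3:Add1,r4:9
cycle 2: issue SUB r1<-Add2 // r0:6,r1:Add2,r2:2,r3:Add1,r4:9
cycle 3: CDB Add1=7; issue ADD r4<-Add1 // r0:6,r1:Add2,r2:2,r3:7,r4:Add1
cycle 4: CDB Add2=3; issue MUL r2<-Mul1 // r0:6,r1:3,r2:Mul1,r3:7,r4:Add1
cycle 5: CDB Add1=4; issue MUL r0<-Mul2 // r0:Mul2,r1:3,r2:Mul1,r3:7,r4:4
cycle 6: stall // r0:Mul2,r1:3,r2:Mul1,r3:7,r4:4
cycle 7: stall // r0:Mul2,r1:3,r2:Mul1,r3:7,r4:4
cycle 8: CDB Mul1=18; issue MUL r4<-Mul1 // r0:Mul2,r1:3,r2:18,r3:7,r4:Mul1
cycle 9: - // r0:Mul2,r1:3,r2:18,r3:7,r4:Mul1
cycle 10: - // r0:Mul2,r1:3,r2:18,r3:7,r4:Mul1
cycle 11: - // r0:Mul2,r1:3,r2:18,r3:7,r4:Mul1
cycle 12: CDB Mul2=126 // r0:126,r1:3,r2:18,r3:7,r4:Mul1
cycle 13: - // r0:126,r1:3,r2:18,r3:7,r4:Mul1
cycle 14: - // r0:126,r1:3,r2:18,r3:7,r4:Mul1
cycle 15: - // r0:126,r1:3,r2:18,r3:7,r4:Mul1
cycle 16: CDB Mul1=504 // r0:126,r1:3,r2:18,r3:7,r4:504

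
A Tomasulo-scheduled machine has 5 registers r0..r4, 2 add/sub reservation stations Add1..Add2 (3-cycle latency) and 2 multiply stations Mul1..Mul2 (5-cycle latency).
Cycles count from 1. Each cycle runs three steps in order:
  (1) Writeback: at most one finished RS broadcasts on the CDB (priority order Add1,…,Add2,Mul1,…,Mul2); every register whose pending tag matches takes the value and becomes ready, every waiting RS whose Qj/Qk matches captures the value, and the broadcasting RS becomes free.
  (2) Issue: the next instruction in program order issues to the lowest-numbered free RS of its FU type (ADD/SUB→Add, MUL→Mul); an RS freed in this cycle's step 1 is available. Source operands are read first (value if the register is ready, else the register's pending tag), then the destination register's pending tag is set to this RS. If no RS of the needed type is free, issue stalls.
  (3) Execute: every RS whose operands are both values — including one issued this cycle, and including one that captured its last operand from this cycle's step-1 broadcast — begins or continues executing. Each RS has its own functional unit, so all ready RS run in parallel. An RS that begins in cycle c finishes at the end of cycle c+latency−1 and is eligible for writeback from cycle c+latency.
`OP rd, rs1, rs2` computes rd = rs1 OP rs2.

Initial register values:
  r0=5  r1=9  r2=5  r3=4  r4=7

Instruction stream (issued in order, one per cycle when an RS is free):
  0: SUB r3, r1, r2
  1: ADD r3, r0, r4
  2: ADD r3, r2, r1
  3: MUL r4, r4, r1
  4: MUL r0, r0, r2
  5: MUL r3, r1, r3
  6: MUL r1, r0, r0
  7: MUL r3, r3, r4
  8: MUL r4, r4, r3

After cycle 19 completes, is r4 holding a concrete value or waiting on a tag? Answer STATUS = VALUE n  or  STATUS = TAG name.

  c1: issue SUB r3<-Add1  regs: r0:5,r1:9,r2:5,r3:Add1,r4:7
  c2: issue ADD r3<-Add2  regs: r0:5,r1:9,r2:5,r3:Add2,r4:7
  c3: stall  regs: r0:5,r1:9,r2:5,r3:Add2,r4:7
  c4: CDB Add1=4; issue ADD r3<-Add1  regs: r0:5,r1:9,r2:5,r3:Add1,r4:7
  c5: CDB Add2=12; issue MUL r4<-Mul1  regs: r0:5,r1:9,r2:5,r3:Add1,r4:Mul1
  c6: issue MUL r0<-Mul2  regs: r0:Mul2,r1:9,r2:5,r3:Add1,r4:Mul1
  c7: CDB Add1=14; stall  regs: r0:Mul2,r1:9,r2:5,r3:14,r4:Mul1
  c8: stall  regs: r0:Mul2,r1:9,r2:5,r3:14,r4:Mul1
  c9: stall  regs: r0:Mul2,r1:9,r2:5,r3:14,r4:Mul1
  c10: CDB Mul1=63; issue MUL r3<-Mul1  regs: r0:Mul2,r1:9,r2:5,r3:Mul1,r4:63
  c11: CDB Mul2=25; issue MUL r1<-Mul2  regs: r0:25,r1:Mul2,r2:5,r3:Mul1,r4:63
  c12: stall  regs: r0:25,r1:Mul2,r2:5,r3:Mul1,r4:63
  c13: stall  regs: r0:25,r1:Mul2,r2:5,r3:Mul1,r4:63
  c14: stall  regs: r0:25,r1:Mul2,r2:5,r3:Mul1,r4:63
  c15: CDB Mul1=126; issue MUL r3<-Mul1  regs: r0:25,r1:Mul2,r2:5,r3:Mul1,r4:63
  c16: CDB Mul2=625; issue MUL r4<-Mul2  regs: r0:25,r1:625,r2:5,r3:Mul1,r4:Mul2
  c17: -  regs: r0:25,r1:625,r2:5,r3:Mul1,r4:Mul2
  c18: -  regs: r0:25,r1:625,r2:5,r3:Mul1,r4:Mul2
  c19: -  regs: r0:25,r1:625,r2:5,r3:Mul1,r4:Mul2

STATUS = TAG Mul2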